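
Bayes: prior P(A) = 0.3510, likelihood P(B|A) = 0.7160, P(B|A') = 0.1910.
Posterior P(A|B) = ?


P(B) = P(B|A)*P(A) + P(B|A')*P(A')
= 0.7160*0.3510 + 0.1910*0.6490
= 0.251316 + 0.123959 = 0.375275
P(A|B) = 0.251316/0.375275 = 0.6697

P(A|B) = 0.6697


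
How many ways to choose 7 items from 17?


C(17,7) = 17!/(7! × 10!)
= 355687428096000/(5040 × 3628800)
= 19448

C(17,7) = 19448


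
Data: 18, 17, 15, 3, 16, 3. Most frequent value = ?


Frequencies: 3:2, 15:1, 16:1, 17:1, 18:1
Max frequency = 2
Mode = 3

Mode = 3


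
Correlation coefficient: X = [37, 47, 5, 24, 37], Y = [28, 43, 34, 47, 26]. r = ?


Mean X = 30.0000, Mean Y = 35.6000
SD X = 14.477569, SD Y = 8.212186
Cov = -4.600000
r = -4.600000/(14.477569*8.212186) = -0.0387

r = -0.0387


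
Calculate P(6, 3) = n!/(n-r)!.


P(6,3) = 6!/3!
= 720/6
= 120

P(6,3) = 120


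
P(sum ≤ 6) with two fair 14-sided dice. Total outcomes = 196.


Total outcomes = 14×14 = 196
Favorable (sum ≤ 6): 15
P = 15/196 = 0.0765

P = 0.0765


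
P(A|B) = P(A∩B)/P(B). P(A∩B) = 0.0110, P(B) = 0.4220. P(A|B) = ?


P(A|B) = 0.0110/0.4220 = 0.0261

P(A|B) = 0.0261


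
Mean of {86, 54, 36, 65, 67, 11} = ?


Sum = 86 + 54 + 36 + 65 + 67 + 11 = 319
n = 6
Mean = 319/6 = 53.1667

Mean = 53.1667


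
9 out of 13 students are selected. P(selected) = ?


P = 9/13 = 0.6923

P = 0.6923


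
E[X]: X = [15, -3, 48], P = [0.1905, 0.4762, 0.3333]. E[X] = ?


E[X] = 15*0.1905 - 3*0.4762 + 48*0.3333
= 2.8575 - 1.4286 + 15.9984
= 17.4273

E[X] = 17.4273


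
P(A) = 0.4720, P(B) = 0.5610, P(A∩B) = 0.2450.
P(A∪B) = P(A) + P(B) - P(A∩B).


P(A∪B) = 0.4720 + 0.5610 - 0.2450
= 1.0330 - 0.2450
= 0.7880

P(A∪B) = 0.7880


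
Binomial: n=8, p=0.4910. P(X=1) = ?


C(8,1) = 8
p^1 = 0.491000
(1-p)^7 = 0.008852
P = 8 * 0.491000 * 0.008852 = 0.0348

P(X=1) = 0.0348


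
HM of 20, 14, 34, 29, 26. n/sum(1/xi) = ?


Sum of reciprocals = 1/20 + 1/14 + 1/34 + 1/29 + 1/26 = 0.223785
HM = 5/0.223785 = 22.3429

HM = 22.3429


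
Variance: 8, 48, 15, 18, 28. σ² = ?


Mean = 23.4000
Squared deviations: 237.1600, 605.1600, 70.5600, 29.1600, 21.1600
Sum = 963.2000
Variance = 963.2000/5 = 192.6400

Variance = 192.6400


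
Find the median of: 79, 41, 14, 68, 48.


Sorted: 14, 41, 48, 68, 79
n = 5 (odd)
Middle value = 48

Median = 48


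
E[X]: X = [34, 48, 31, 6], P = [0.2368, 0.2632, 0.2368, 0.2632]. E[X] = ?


E[X] = 34*0.2368 + 48*0.2632 + 31*0.2368 + 6*0.2632
= 8.0512 + 12.6336 + 7.3408 + 1.5792
= 29.6048

E[X] = 29.6048


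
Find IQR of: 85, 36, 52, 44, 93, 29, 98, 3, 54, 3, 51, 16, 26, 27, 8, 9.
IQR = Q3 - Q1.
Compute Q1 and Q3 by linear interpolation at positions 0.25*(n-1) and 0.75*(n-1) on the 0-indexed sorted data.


Sorted: 3, 3, 8, 9, 16, 26, 27, 29, 36, 44, 51, 52, 54, 85, 93, 98
Q1 (25th %ile) = 14.2500
Q3 (75th %ile) = 52.5000
IQR = 52.5000 - 14.2500 = 38.2500

IQR = 38.2500


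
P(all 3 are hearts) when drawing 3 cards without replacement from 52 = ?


P(all hearts) = (13/52) × (12/51) × (11/50)
= 0.0129

P = 0.0129


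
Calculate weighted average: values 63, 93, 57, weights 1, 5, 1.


Numerator = 63*1 + 93*5 + 57*1 = 585
Denominator = 1 + 5 + 1 = 7
WM = 585/7 = 83.5714

WM = 83.5714


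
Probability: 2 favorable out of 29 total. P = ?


P = 2/29 = 0.0690

P = 0.0690


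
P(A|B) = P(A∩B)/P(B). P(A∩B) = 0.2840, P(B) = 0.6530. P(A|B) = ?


P(A|B) = 0.2840/0.6530 = 0.4349

P(A|B) = 0.4349


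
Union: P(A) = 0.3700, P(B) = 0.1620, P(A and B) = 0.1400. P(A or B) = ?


P(A∪B) = 0.3700 + 0.1620 - 0.1400
= 0.5320 - 0.1400
= 0.3920

P(A∪B) = 0.3920


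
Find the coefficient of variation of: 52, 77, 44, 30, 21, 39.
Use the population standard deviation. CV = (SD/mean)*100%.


Mean = 43.8333
SD = 17.8084
CV = (17.8084/43.8333)*100 = 40.6275%

CV = 40.6275%


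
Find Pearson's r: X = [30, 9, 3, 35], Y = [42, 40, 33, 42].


Mean X = 19.2500, Mean Y = 39.2500
SD X = 13.534678, SD Y = 3.699662
Cov = 41.687500
r = 41.687500/(13.534678*3.699662) = 0.8325

r = 0.8325


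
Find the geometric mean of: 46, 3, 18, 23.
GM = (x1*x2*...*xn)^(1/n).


Product = 46 × 3 × 18 × 23 = 57132
GM = 57132^(1/4) = 15.4604

GM = 15.4604


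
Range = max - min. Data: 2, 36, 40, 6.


Max = 40, Min = 2
Range = 40 - 2 = 38

Range = 38


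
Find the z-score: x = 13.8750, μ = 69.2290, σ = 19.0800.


z = (13.8750 - 69.2290)/19.0800
= -55.3540/19.0800
= -2.9012

z = -2.9012


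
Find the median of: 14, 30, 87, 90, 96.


Sorted: 14, 30, 87, 90, 96
n = 5 (odd)
Middle value = 87

Median = 87


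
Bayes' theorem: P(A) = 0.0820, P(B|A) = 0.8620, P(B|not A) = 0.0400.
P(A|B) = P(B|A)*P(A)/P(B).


P(B) = P(B|A)*P(A) + P(B|A')*P(A')
= 0.8620*0.0820 + 0.0400*0.9180
= 0.070684 + 0.036720 = 0.107404
P(A|B) = 0.070684/0.107404 = 0.6581

P(A|B) = 0.6581


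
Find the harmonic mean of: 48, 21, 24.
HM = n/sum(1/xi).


Sum of reciprocals = 1/48 + 1/21 + 1/24 = 0.110119
HM = 3/0.110119 = 27.2432

HM = 27.2432


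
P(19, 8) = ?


P(19,8) = 19!/11!
= 121645100408832000/39916800
= 3047466240

P(19,8) = 3047466240


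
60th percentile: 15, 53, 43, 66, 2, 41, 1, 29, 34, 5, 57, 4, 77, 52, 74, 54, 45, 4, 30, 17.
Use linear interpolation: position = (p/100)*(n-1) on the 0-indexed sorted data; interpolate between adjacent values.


Sorted: 1, 2, 4, 4, 5, 15, 17, 29, 30, 34, 41, 43, 45, 52, 53, 54, 57, 66, 74, 77
n = 20
Index = 60/100 * 19 = 11.4000
Lower = data[11] = 43, Upper = data[12] = 45
P60 = 43 + 0.4000*(2) = 43.8000

P60 = 43.8000


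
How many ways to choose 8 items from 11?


C(11,8) = 11!/(8! × 3!)
= 39916800/(40320 × 6)
= 165

C(11,8) = 165


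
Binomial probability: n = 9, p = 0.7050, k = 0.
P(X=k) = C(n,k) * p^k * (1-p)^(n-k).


C(9,0) = 1
p^0 = 1.000000
(1-p)^9 = 1.691991e-05
P = 1 * 1.000000 * 1.691991e-05 = 1.6920e-05

P(X=0) = 1.6920e-05


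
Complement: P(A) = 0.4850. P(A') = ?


P(not A) = 1 - 0.4850 = 0.5150

P(not A) = 0.5150


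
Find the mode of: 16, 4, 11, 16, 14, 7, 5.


Frequencies: 4:1, 5:1, 7:1, 11:1, 14:1, 16:2
Max frequency = 2
Mode = 16

Mode = 16


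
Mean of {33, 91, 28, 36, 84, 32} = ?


Sum = 33 + 91 + 28 + 36 + 84 + 32 = 304
n = 6
Mean = 304/6 = 50.6667

Mean = 50.6667


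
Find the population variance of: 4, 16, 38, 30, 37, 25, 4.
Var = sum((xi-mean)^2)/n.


Mean = 22.0000
Squared deviations: 324.0000, 36.0000, 256.0000, 64.0000, 225.0000, 9.0000, 324.0000
Sum = 1238.0000
Variance = 1238.0000/7 = 176.8571

Variance = 176.8571


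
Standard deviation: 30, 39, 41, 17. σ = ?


Mean = 31.7500
Variance = 89.6875
SD = sqrt(89.6875) = 9.4703

SD = 9.4703


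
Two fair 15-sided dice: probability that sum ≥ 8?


Total outcomes = 15×15 = 225
Favorable (sum ≥ 8): 204
P = 204/225 = 0.9067

P = 0.9067


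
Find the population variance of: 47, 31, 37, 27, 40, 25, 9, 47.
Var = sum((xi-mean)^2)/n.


Mean = 32.8750
Squared deviations: 199.5156, 3.5156, 17.0156, 34.5156, 50.7656, 62.0156, 570.0156, 199.5156
Sum = 1136.8750
Variance = 1136.8750/8 = 142.1094

Variance = 142.1094


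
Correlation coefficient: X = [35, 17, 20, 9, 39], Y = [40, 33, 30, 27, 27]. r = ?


Mean X = 24.0000, Mean Y = 31.4000
SD X = 11.278298, SD Y = 4.841487
Cov = 17.800000
r = 17.800000/(11.278298*4.841487) = 0.3260

r = 0.3260


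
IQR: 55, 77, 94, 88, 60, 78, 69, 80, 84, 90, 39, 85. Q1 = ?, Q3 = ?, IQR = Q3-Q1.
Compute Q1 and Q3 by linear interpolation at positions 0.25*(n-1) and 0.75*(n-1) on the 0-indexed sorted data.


Sorted: 39, 55, 60, 69, 77, 78, 80, 84, 85, 88, 90, 94
Q1 (25th %ile) = 66.7500
Q3 (75th %ile) = 85.7500
IQR = 85.7500 - 66.7500 = 19.0000

IQR = 19.0000


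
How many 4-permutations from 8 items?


P(8,4) = 8!/4!
= 40320/24
= 1680

P(8,4) = 1680


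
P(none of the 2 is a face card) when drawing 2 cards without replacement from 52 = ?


P(no face cards) = (40/52) × (39/51)
= 0.5882

P = 0.5882


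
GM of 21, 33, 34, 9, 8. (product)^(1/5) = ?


Product = 21 × 33 × 34 × 9 × 8 = 1696464
GM = 1696464^(1/5) = 17.6161

GM = 17.6161


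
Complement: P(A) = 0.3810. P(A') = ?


P(not A) = 1 - 0.3810 = 0.6190

P(not A) = 0.6190


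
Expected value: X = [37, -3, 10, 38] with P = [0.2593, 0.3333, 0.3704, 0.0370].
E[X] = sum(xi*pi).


E[X] = 37*0.2593 - 3*0.3333 + 10*0.3704 + 38*0.0370
= 9.5941 - 0.9999 + 3.7040 + 1.4060
= 13.7042

E[X] = 13.7042


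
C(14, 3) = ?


C(14,3) = 14!/(3! × 11!)
= 87178291200/(6 × 39916800)
= 364

C(14,3) = 364


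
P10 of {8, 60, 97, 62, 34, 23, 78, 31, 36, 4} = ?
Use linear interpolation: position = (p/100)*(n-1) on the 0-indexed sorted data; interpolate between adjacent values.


Sorted: 4, 8, 23, 31, 34, 36, 60, 62, 78, 97
n = 10
Index = 10/100 * 9 = 0.9000
Lower = data[0] = 4, Upper = data[1] = 8
P10 = 4 + 0.9000*(4) = 7.6000

P10 = 7.6000


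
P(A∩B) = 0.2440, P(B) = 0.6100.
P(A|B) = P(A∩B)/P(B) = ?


P(A|B) = 0.2440/0.6100 = 0.4000

P(A|B) = 0.4000


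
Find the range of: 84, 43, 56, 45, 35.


Max = 84, Min = 35
Range = 84 - 35 = 49

Range = 49


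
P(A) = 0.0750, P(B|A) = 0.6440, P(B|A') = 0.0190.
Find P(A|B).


P(B) = P(B|A)*P(A) + P(B|A')*P(A')
= 0.6440*0.0750 + 0.0190*0.9250
= 0.048300 + 0.017575 = 0.065875
P(A|B) = 0.048300/0.065875 = 0.7332

P(A|B) = 0.7332


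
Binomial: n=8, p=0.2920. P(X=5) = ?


C(8,5) = 56
p^5 = 0.002123
(1-p)^3 = 0.354895
P = 56 * 0.002123 * 0.354895 = 0.0422

P(X=5) = 0.0422


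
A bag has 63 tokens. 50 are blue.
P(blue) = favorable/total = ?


P = 50/63 = 0.7937

P = 0.7937


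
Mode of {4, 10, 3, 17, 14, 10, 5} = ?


Frequencies: 3:1, 4:1, 5:1, 10:2, 14:1, 17:1
Max frequency = 2
Mode = 10

Mode = 10


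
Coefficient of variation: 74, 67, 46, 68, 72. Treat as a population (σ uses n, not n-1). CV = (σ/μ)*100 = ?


Mean = 65.4000
SD = 10.0319
CV = (10.0319/65.4000)*100 = 15.3394%

CV = 15.3394%


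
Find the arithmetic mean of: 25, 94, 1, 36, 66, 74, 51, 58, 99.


Sum = 25 + 94 + 1 + 36 + 66 + 74 + 51 + 58 + 99 = 504
n = 9
Mean = 504/9 = 56.0000

Mean = 56.0000


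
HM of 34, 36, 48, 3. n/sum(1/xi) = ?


Sum of reciprocals = 1/34 + 1/36 + 1/48 + 1/3 = 0.411356
HM = 4/0.411356 = 9.7239

HM = 9.7239


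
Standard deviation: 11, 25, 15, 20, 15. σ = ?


Mean = 17.2000
Variance = 23.3600
SD = sqrt(23.3600) = 4.8332

SD = 4.8332


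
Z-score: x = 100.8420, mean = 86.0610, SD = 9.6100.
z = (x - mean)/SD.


z = (100.8420 - 86.0610)/9.6100
= 14.7810/9.6100
= 1.5381

z = 1.5381


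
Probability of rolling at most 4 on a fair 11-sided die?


Favorable outcomes (roll ≤ 4): 4
Total outcomes = 11
P = 4/11 = 0.3636

P = 0.3636


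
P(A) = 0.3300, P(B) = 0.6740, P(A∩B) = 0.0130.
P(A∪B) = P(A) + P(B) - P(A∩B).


P(A∪B) = 0.3300 + 0.6740 - 0.0130
= 1.0040 - 0.0130
= 0.9910

P(A∪B) = 0.9910


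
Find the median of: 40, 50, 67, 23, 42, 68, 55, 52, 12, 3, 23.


Sorted: 3, 12, 23, 23, 40, 42, 50, 52, 55, 67, 68
n = 11 (odd)
Middle value = 42

Median = 42


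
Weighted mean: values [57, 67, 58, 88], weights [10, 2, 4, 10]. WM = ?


Numerator = 57*10 + 67*2 + 58*4 + 88*10 = 1816
Denominator = 10 + 2 + 4 + 10 = 26
WM = 1816/26 = 69.8462

WM = 69.8462


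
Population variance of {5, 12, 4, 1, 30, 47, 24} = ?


Mean = 17.5714
Squared deviations: 158.0408, 31.0408, 184.1837, 274.6122, 154.4694, 866.0408, 41.3265
Sum = 1709.7143
Variance = 1709.7143/7 = 244.2449

Variance = 244.2449


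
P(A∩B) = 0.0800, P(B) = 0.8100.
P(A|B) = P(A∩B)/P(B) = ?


P(A|B) = 0.0800/0.8100 = 0.0988

P(A|B) = 0.0988


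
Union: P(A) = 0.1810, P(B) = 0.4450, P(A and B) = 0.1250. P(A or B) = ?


P(A∪B) = 0.1810 + 0.4450 - 0.1250
= 0.6260 - 0.1250
= 0.5010

P(A∪B) = 0.5010


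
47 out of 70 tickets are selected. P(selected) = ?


P = 47/70 = 0.6714

P = 0.6714


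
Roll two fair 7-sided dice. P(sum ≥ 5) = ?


Total outcomes = 7×7 = 49
Favorable (sum ≥ 5): 43
P = 43/49 = 0.8776

P = 0.8776


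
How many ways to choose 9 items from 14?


C(14,9) = 14!/(9! × 5!)
= 87178291200/(362880 × 120)
= 2002

C(14,9) = 2002


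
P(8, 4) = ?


P(8,4) = 8!/4!
= 40320/24
= 1680

P(8,4) = 1680


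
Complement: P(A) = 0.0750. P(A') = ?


P(not A) = 1 - 0.0750 = 0.9250

P(not A) = 0.9250


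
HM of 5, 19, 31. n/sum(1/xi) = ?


Sum of reciprocals = 1/5 + 1/19 + 1/31 = 0.284890
HM = 3/0.284890 = 10.5304

HM = 10.5304


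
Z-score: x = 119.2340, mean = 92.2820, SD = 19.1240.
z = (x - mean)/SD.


z = (119.2340 - 92.2820)/19.1240
= 26.9520/19.1240
= 1.4093

z = 1.4093


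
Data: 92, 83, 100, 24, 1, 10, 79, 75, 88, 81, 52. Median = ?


Sorted: 1, 10, 24, 52, 75, 79, 81, 83, 88, 92, 100
n = 11 (odd)
Middle value = 79

Median = 79


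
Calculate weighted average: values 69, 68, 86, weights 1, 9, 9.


Numerator = 69*1 + 68*9 + 86*9 = 1455
Denominator = 1 + 9 + 9 = 19
WM = 1455/19 = 76.5789

WM = 76.5789


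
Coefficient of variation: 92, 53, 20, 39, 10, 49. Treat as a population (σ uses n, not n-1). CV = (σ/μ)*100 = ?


Mean = 43.8333
SD = 26.3528
CV = (26.3528/43.8333)*100 = 60.1205%

CV = 60.1205%


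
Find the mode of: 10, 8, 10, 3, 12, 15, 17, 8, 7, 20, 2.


Frequencies: 2:1, 3:1, 7:1, 8:2, 10:2, 12:1, 15:1, 17:1, 20:1
Max frequency = 2
Mode = 8, 10

Mode = 8, 10


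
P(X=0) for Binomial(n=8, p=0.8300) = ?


C(8,0) = 1
p^0 = 1.000000
(1-p)^8 = 6.975757e-07
P = 1 * 1.000000 * 6.975757e-07 = 6.9758e-07

P(X=0) = 6.9758e-07


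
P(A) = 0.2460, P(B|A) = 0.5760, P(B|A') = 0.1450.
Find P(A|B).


P(B) = P(B|A)*P(A) + P(B|A')*P(A')
= 0.5760*0.2460 + 0.1450*0.7540
= 0.141696 + 0.109330 = 0.251026
P(A|B) = 0.141696/0.251026 = 0.5645

P(A|B) = 0.5645


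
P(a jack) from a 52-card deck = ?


4 jacks in 52 cards
P = 4/52 = 0.0769

P = 0.0769


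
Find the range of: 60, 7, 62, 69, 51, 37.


Max = 69, Min = 7
Range = 69 - 7 = 62

Range = 62


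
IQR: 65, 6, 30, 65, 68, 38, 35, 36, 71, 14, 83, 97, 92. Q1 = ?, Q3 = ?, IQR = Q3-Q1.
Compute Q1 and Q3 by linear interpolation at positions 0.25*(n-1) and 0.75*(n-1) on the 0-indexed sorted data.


Sorted: 6, 14, 30, 35, 36, 38, 65, 65, 68, 71, 83, 92, 97
Q1 (25th %ile) = 35.0000
Q3 (75th %ile) = 71.0000
IQR = 71.0000 - 35.0000 = 36.0000

IQR = 36.0000


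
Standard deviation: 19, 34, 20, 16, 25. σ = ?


Mean = 22.8000
Variance = 39.7600
SD = sqrt(39.7600) = 6.3056

SD = 6.3056


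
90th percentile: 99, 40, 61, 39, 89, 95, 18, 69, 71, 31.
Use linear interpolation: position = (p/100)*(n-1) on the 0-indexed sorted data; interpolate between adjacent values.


Sorted: 18, 31, 39, 40, 61, 69, 71, 89, 95, 99
n = 10
Index = 90/100 * 9 = 8.1000
Lower = data[8] = 95, Upper = data[9] = 99
P90 = 95 + 0.1000*(4) = 95.4000

P90 = 95.4000


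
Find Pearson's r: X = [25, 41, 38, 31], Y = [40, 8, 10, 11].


Mean X = 33.7500, Mean Y = 17.2500
SD X = 6.219928, SD Y = 13.179055
Cov = -69.937500
r = -69.937500/(6.219928*13.179055) = -0.8532

r = -0.8532


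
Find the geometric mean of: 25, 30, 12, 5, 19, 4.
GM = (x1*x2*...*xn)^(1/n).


Product = 25 × 30 × 12 × 5 × 19 × 4 = 3420000
GM = 3420000^(1/6) = 12.2745

GM = 12.2745


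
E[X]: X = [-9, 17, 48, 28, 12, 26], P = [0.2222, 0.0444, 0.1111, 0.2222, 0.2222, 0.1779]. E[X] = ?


E[X] = -9*0.2222 + 17*0.0444 + 48*0.1111 + 28*0.2222 + 12*0.2222 + 26*0.1779
= -1.9998 + 0.7548 + 5.3328 + 6.2216 + 2.6664 + 4.6254
= 17.6012

E[X] = 17.6012


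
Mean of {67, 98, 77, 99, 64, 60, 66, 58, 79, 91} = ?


Sum = 67 + 98 + 77 + 99 + 64 + 60 + 66 + 58 + 79 + 91 = 759
n = 10
Mean = 759/10 = 75.9000

Mean = 75.9000


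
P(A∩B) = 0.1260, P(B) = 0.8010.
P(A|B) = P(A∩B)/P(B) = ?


P(A|B) = 0.1260/0.8010 = 0.1573

P(A|B) = 0.1573


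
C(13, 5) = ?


C(13,5) = 13!/(5! × 8!)
= 6227020800/(120 × 40320)
= 1287

C(13,5) = 1287


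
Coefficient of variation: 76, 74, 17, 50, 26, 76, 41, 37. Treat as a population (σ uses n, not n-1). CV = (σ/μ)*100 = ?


Mean = 49.6250
SD = 21.9143
CV = (21.9143/49.6250)*100 = 44.1597%

CV = 44.1597%


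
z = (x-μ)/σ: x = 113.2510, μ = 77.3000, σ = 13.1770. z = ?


z = (113.2510 - 77.3000)/13.1770
= 35.9510/13.1770
= 2.7283

z = 2.7283


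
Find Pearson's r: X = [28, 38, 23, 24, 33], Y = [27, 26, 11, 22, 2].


Mean X = 29.2000, Mean Y = 17.6000
SD X = 5.635601, SD Y = 9.645724
Cov = 4.280000
r = 4.280000/(5.635601*9.645724) = 0.0787

r = 0.0787


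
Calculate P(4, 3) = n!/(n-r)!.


P(4,3) = 4!/1!
= 24/1
= 24

P(4,3) = 24


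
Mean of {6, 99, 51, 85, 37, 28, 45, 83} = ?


Sum = 6 + 99 + 51 + 85 + 37 + 28 + 45 + 83 = 434
n = 8
Mean = 434/8 = 54.2500

Mean = 54.2500


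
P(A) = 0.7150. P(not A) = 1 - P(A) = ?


P(not A) = 1 - 0.7150 = 0.2850

P(not A) = 0.2850


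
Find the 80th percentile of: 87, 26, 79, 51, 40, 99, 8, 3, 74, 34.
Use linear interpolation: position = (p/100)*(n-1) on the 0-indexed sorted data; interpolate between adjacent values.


Sorted: 3, 8, 26, 34, 40, 51, 74, 79, 87, 99
n = 10
Index = 80/100 * 9 = 7.2000
Lower = data[7] = 79, Upper = data[8] = 87
P80 = 79 + 0.2000*(8) = 80.6000

P80 = 80.6000


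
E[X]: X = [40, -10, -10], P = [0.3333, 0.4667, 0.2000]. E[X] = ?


E[X] = 40*0.3333 - 10*0.4667 - 10*0.2000
= 13.3320 - 4.6670 - 2.0000
= 6.6650

E[X] = 6.6650


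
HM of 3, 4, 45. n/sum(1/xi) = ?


Sum of reciprocals = 1/3 + 1/4 + 1/45 = 0.605556
HM = 3/0.605556 = 4.9541

HM = 4.9541


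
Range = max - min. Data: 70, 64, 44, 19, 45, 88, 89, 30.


Max = 89, Min = 19
Range = 89 - 19 = 70

Range = 70


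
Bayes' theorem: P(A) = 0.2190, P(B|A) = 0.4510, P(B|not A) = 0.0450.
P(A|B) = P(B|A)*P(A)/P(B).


P(B) = P(B|A)*P(A) + P(B|A')*P(A')
= 0.4510*0.2190 + 0.0450*0.7810
= 0.098769 + 0.035145 = 0.133914
P(A|B) = 0.098769/0.133914 = 0.7376

P(A|B) = 0.7376


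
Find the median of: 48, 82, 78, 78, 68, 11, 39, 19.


Sorted: 11, 19, 39, 48, 68, 78, 78, 82
n = 8 (even)
Middle values: 48 and 68
Median = (48+68)/2 = 58.0000

Median = 58.0000


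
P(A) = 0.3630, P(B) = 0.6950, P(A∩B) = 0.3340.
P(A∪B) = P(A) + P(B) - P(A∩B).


P(A∪B) = 0.3630 + 0.6950 - 0.3340
= 1.0580 - 0.3340
= 0.7240

P(A∪B) = 0.7240


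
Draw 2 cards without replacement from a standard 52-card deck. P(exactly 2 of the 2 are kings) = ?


Hypergeometric: P(X=2) = C(4,2)·C(48,0) / C(52,2)
= 6 × 1 / 1326
= 6/1326 = 0.0045

P = 0.0045


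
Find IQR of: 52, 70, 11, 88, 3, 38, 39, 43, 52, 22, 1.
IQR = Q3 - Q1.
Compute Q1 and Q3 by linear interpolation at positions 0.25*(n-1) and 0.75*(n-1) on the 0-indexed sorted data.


Sorted: 1, 3, 11, 22, 38, 39, 43, 52, 52, 70, 88
Q1 (25th %ile) = 16.5000
Q3 (75th %ile) = 52.0000
IQR = 52.0000 - 16.5000 = 35.5000

IQR = 35.5000


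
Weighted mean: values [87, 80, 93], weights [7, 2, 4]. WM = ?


Numerator = 87*7 + 80*2 + 93*4 = 1141
Denominator = 7 + 2 + 4 = 13
WM = 1141/13 = 87.7692

WM = 87.7692


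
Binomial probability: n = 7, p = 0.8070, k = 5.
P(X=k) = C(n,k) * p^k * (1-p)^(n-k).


C(7,5) = 21
p^5 = 0.342269
(1-p)^2 = 0.037249
P = 21 * 0.342269 * 0.037249 = 0.2677

P(X=5) = 0.2677


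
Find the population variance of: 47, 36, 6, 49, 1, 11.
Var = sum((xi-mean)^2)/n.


Mean = 25.0000
Squared deviations: 484.0000, 121.0000, 361.0000, 576.0000, 576.0000, 196.0000
Sum = 2314.0000
Variance = 2314.0000/6 = 385.6667

Variance = 385.6667


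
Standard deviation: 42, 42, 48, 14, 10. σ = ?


Mean = 31.2000
Variance = 252.1600
SD = sqrt(252.1600) = 15.8795

SD = 15.8795


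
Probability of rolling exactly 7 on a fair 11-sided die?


Favorable outcomes (roll = 7): 1
Total outcomes = 11
P = 1/11 = 0.0909

P = 0.0909


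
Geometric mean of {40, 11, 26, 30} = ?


Product = 40 × 11 × 26 × 30 = 343200
GM = 343200^(1/4) = 24.2040

GM = 24.2040


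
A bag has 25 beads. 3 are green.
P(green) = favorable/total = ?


P = 3/25 = 0.1200

P = 0.1200


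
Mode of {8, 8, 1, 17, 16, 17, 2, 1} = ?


Frequencies: 1:2, 2:1, 8:2, 16:1, 17:2
Max frequency = 2
Mode = 1, 8, 17

Mode = 1, 8, 17


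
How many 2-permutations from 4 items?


P(4,2) = 4!/2!
= 24/2
= 12

P(4,2) = 12


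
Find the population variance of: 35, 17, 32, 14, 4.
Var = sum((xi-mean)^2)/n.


Mean = 20.4000
Squared deviations: 213.1600, 11.5600, 134.5600, 40.9600, 268.9600
Sum = 669.2000
Variance = 669.2000/5 = 133.8400

Variance = 133.8400


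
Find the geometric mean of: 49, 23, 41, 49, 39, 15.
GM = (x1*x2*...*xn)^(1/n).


Product = 49 × 23 × 41 × 49 × 39 × 15 = 1324523655
GM = 1324523655^(1/6) = 33.1393

GM = 33.1393


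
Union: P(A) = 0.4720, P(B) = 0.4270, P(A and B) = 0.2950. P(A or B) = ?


P(A∪B) = 0.4720 + 0.4270 - 0.2950
= 0.8990 - 0.2950
= 0.6040

P(A∪B) = 0.6040


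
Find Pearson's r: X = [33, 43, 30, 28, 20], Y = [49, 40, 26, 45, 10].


Mean X = 30.8000, Mean Y = 34.0000
SD X = 7.467262, SD Y = 14.296853
Cov = 68.200000
r = 68.200000/(7.467262*14.296853) = 0.6388

r = 0.6388


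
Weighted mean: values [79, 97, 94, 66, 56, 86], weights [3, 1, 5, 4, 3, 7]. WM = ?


Numerator = 79*3 + 97*1 + 94*5 + 66*4 + 56*3 + 86*7 = 1838
Denominator = 3 + 1 + 5 + 4 + 3 + 7 = 23
WM = 1838/23 = 79.9130

WM = 79.9130


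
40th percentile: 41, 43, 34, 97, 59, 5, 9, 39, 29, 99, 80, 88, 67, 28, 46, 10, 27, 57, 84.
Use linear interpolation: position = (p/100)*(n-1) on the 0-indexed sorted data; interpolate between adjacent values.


Sorted: 5, 9, 10, 27, 28, 29, 34, 39, 41, 43, 46, 57, 59, 67, 80, 84, 88, 97, 99
n = 19
Index = 40/100 * 18 = 7.2000
Lower = data[7] = 39, Upper = data[8] = 41
P40 = 39 + 0.2000*(2) = 39.4000

P40 = 39.4000


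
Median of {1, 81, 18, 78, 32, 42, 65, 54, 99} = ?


Sorted: 1, 18, 32, 42, 54, 65, 78, 81, 99
n = 9 (odd)
Middle value = 54

Median = 54


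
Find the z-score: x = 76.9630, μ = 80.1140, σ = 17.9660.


z = (76.9630 - 80.1140)/17.9660
= -3.1510/17.9660
= -0.1754

z = -0.1754


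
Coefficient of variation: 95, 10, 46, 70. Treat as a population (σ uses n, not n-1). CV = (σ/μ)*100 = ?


Mean = 55.2500
SD = 31.3478
CV = (31.3478/55.2500)*100 = 56.7382%

CV = 56.7382%


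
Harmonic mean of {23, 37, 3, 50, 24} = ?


Sum of reciprocals = 1/23 + 1/37 + 1/3 + 1/50 + 1/24 = 0.465505
HM = 5/0.465505 = 10.7410

HM = 10.7410


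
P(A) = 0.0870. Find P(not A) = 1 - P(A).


P(not A) = 1 - 0.0870 = 0.9130

P(not A) = 0.9130


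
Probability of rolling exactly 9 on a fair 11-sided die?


Favorable outcomes (roll = 9): 1
Total outcomes = 11
P = 1/11 = 0.0909

P = 0.0909


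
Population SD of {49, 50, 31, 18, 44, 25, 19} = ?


Mean = 33.7143
Variance = 164.4898
SD = sqrt(164.4898) = 12.8254

SD = 12.8254


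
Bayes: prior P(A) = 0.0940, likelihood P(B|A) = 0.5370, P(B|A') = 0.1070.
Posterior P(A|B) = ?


P(B) = P(B|A)*P(A) + P(B|A')*P(A')
= 0.5370*0.0940 + 0.1070*0.9060
= 0.050478 + 0.096942 = 0.147420
P(A|B) = 0.050478/0.147420 = 0.3424

P(A|B) = 0.3424


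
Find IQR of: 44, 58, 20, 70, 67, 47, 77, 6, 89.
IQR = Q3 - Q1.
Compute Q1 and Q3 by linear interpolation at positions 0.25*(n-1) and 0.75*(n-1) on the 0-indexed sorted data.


Sorted: 6, 20, 44, 47, 58, 67, 70, 77, 89
Q1 (25th %ile) = 44.0000
Q3 (75th %ile) = 70.0000
IQR = 70.0000 - 44.0000 = 26.0000

IQR = 26.0000


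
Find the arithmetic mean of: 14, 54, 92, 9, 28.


Sum = 14 + 54 + 92 + 9 + 28 = 197
n = 5
Mean = 197/5 = 39.4000

Mean = 39.4000


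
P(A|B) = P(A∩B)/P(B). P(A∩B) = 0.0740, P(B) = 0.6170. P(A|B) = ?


P(A|B) = 0.0740/0.6170 = 0.1199

P(A|B) = 0.1199


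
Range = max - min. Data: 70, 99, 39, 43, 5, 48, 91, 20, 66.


Max = 99, Min = 5
Range = 99 - 5 = 94

Range = 94


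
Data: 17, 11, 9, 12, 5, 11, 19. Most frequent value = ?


Frequencies: 5:1, 9:1, 11:2, 12:1, 17:1, 19:1
Max frequency = 2
Mode = 11

Mode = 11


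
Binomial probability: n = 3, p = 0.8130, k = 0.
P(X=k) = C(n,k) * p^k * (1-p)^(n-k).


C(3,0) = 1
p^0 = 1.000000
(1-p)^3 = 0.006539
P = 1 * 1.000000 * 0.006539 = 0.0065

P(X=0) = 0.0065


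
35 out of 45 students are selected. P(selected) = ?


P = 35/45 = 0.7778

P = 0.7778


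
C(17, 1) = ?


C(17,1) = 17!/(1! × 16!)
= 355687428096000/(1 × 20922789888000)
= 17

C(17,1) = 17


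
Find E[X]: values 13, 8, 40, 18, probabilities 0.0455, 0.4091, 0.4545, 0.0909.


E[X] = 13*0.0455 + 8*0.4091 + 40*0.4545 + 18*0.0909
= 0.5915 + 3.2728 + 18.1800 + 1.6362
= 23.6805

E[X] = 23.6805


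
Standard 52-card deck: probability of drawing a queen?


4 queens in 52 cards
P = 4/52 = 0.0769

P = 0.0769


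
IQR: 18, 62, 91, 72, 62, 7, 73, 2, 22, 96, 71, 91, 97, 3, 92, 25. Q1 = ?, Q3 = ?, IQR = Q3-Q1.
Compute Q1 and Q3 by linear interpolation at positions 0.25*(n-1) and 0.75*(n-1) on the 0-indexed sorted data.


Sorted: 2, 3, 7, 18, 22, 25, 62, 62, 71, 72, 73, 91, 91, 92, 96, 97
Q1 (25th %ile) = 21.0000
Q3 (75th %ile) = 91.0000
IQR = 91.0000 - 21.0000 = 70.0000

IQR = 70.0000


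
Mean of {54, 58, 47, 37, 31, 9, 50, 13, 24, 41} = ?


Sum = 54 + 58 + 47 + 37 + 31 + 9 + 50 + 13 + 24 + 41 = 364
n = 10
Mean = 364/10 = 36.4000

Mean = 36.4000


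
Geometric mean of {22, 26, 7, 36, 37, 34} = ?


Product = 22 × 26 × 7 × 36 × 37 × 34 = 181333152
GM = 181333152^(1/6) = 23.7910

GM = 23.7910


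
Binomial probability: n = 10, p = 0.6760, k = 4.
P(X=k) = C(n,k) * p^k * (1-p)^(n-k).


C(10,4) = 210
p^4 = 0.208827
(1-p)^6 = 0.001157
P = 210 * 0.208827 * 0.001157 = 0.0507

P(X=4) = 0.0507


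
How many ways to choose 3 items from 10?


C(10,3) = 10!/(3! × 7!)
= 3628800/(6 × 5040)
= 120

C(10,3) = 120


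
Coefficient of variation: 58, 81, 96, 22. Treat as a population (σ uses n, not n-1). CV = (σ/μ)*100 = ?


Mean = 64.2500
SD = 27.8960
CV = (27.8960/64.2500)*100 = 43.4179%

CV = 43.4179%


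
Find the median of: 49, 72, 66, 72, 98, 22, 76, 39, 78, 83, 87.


Sorted: 22, 39, 49, 66, 72, 72, 76, 78, 83, 87, 98
n = 11 (odd)
Middle value = 72

Median = 72


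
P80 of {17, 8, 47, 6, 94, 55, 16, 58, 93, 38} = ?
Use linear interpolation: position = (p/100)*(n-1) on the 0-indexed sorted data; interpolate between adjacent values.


Sorted: 6, 8, 16, 17, 38, 47, 55, 58, 93, 94
n = 10
Index = 80/100 * 9 = 7.2000
Lower = data[7] = 58, Upper = data[8] = 93
P80 = 58 + 0.2000*(35) = 65.0000

P80 = 65.0000


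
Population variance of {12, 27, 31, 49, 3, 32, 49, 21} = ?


Mean = 28.0000
Squared deviations: 256.0000, 1.0000, 9.0000, 441.0000, 625.0000, 16.0000, 441.0000, 49.0000
Sum = 1838.0000
Variance = 1838.0000/8 = 229.7500

Variance = 229.7500


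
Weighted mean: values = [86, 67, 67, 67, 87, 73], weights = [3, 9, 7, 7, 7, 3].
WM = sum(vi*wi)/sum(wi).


Numerator = 86*3 + 67*9 + 67*7 + 67*7 + 87*7 + 73*3 = 2627
Denominator = 3 + 9 + 7 + 7 + 7 + 3 = 36
WM = 2627/36 = 72.9722

WM = 72.9722


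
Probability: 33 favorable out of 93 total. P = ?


P = 33/93 = 0.3548

P = 0.3548


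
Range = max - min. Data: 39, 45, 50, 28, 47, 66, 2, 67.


Max = 67, Min = 2
Range = 67 - 2 = 65

Range = 65


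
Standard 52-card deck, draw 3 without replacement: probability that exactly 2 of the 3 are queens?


Hypergeometric: P(X=2) = C(4,2)·C(48,1) / C(52,3)
= 6 × 48 / 22100
= 288/22100 = 0.0130

P = 0.0130


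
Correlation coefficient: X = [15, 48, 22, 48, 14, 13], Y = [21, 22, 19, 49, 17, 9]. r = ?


Mean X = 26.6667, Mean Y = 22.8333
SD X = 15.358675, SD Y = 12.442088
Cov = 140.444444
r = 140.444444/(15.358675*12.442088) = 0.7349

r = 0.7349


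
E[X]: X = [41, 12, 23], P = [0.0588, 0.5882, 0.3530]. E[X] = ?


E[X] = 41*0.0588 + 12*0.5882 + 23*0.3530
= 2.4108 + 7.0584 + 8.1190
= 17.5882

E[X] = 17.5882


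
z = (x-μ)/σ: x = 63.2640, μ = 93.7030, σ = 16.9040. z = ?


z = (63.2640 - 93.7030)/16.9040
= -30.4390/16.9040
= -1.8007

z = -1.8007


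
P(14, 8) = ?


P(14,8) = 14!/6!
= 87178291200/720
= 121080960

P(14,8) = 121080960


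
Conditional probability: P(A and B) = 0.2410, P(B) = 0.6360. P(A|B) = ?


P(A|B) = 0.2410/0.6360 = 0.3789

P(A|B) = 0.3789


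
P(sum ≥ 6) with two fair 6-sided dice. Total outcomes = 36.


Total outcomes = 6×6 = 36
Favorable (sum ≥ 6): 26
P = 26/36 = 0.7222

P = 0.7222


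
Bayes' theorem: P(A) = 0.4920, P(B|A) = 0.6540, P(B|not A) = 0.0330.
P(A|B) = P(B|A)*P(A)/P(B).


P(B) = P(B|A)*P(A) + P(B|A')*P(A')
= 0.6540*0.4920 + 0.0330*0.5080
= 0.321768 + 0.016764 = 0.338532
P(A|B) = 0.321768/0.338532 = 0.9505

P(A|B) = 0.9505


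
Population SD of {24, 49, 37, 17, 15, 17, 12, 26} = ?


Mean = 24.6250
Variance = 139.7344
SD = sqrt(139.7344) = 11.8209

SD = 11.8209


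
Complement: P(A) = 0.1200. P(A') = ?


P(not A) = 1 - 0.1200 = 0.8800

P(not A) = 0.8800


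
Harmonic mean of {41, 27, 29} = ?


Sum of reciprocals = 1/41 + 1/27 + 1/29 = 0.095910
HM = 3/0.095910 = 31.2793

HM = 31.2793


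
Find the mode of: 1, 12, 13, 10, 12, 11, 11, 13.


Frequencies: 1:1, 10:1, 11:2, 12:2, 13:2
Max frequency = 2
Mode = 11, 12, 13

Mode = 11, 12, 13


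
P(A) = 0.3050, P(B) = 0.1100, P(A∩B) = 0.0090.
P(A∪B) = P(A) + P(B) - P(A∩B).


P(A∪B) = 0.3050 + 0.1100 - 0.0090
= 0.4150 - 0.0090
= 0.4060

P(A∪B) = 0.4060


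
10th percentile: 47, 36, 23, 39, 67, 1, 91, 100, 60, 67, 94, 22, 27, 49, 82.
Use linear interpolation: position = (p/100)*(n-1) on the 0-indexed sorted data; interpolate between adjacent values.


Sorted: 1, 22, 23, 27, 36, 39, 47, 49, 60, 67, 67, 82, 91, 94, 100
n = 15
Index = 10/100 * 14 = 1.4000
Lower = data[1] = 22, Upper = data[2] = 23
P10 = 22 + 0.4000*(1) = 22.4000

P10 = 22.4000


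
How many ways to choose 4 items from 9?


C(9,4) = 9!/(4! × 5!)
= 362880/(24 × 120)
= 126

C(9,4) = 126


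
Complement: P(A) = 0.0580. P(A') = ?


P(not A) = 1 - 0.0580 = 0.9420

P(not A) = 0.9420


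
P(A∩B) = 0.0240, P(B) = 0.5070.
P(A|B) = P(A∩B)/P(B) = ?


P(A|B) = 0.0240/0.5070 = 0.0473

P(A|B) = 0.0473


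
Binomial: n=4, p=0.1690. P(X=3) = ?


C(4,3) = 4
p^3 = 0.004827
(1-p)^1 = 0.831000
P = 4 * 0.004827 * 0.831000 = 0.0160

P(X=3) = 0.0160


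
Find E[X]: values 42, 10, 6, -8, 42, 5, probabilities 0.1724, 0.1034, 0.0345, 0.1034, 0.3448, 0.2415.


E[X] = 42*0.1724 + 10*0.1034 + 6*0.0345 - 8*0.1034 + 42*0.3448 + 5*0.2415
= 7.2408 + 1.0340 + 0.2070 - 0.8272 + 14.4816 + 1.2075
= 23.3437

E[X] = 23.3437


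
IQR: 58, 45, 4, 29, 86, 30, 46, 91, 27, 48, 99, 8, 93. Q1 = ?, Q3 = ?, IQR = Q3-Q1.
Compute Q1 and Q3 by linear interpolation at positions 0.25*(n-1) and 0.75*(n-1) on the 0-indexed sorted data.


Sorted: 4, 8, 27, 29, 30, 45, 46, 48, 58, 86, 91, 93, 99
Q1 (25th %ile) = 29.0000
Q3 (75th %ile) = 86.0000
IQR = 86.0000 - 29.0000 = 57.0000

IQR = 57.0000


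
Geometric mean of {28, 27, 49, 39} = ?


Product = 28 × 27 × 49 × 39 = 1444716
GM = 1444716^(1/4) = 34.6693

GM = 34.6693


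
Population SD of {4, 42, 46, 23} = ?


Mean = 28.7500
Variance = 279.6875
SD = sqrt(279.6875) = 16.7239

SD = 16.7239


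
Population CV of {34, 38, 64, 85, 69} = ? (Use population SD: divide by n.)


Mean = 58.0000
SD = 19.2977
CV = (19.2977/58.0000)*100 = 33.2718%

CV = 33.2718%


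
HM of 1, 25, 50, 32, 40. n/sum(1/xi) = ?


Sum of reciprocals = 1/1 + 1/25 + 1/50 + 1/32 + 1/40 = 1.116250
HM = 5/1.116250 = 4.4793

HM = 4.4793


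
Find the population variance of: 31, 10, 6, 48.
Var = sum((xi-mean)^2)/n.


Mean = 23.7500
Squared deviations: 52.5625, 189.0625, 315.0625, 588.0625
Sum = 1144.7500
Variance = 1144.7500/4 = 286.1875

Variance = 286.1875


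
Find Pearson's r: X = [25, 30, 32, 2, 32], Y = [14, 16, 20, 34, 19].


Mean X = 24.2000, Mean Y = 20.6000
SD X = 11.391225, SD Y = 7.031358
Cov = -69.320000
r = -69.320000/(11.391225*7.031358) = -0.8655

r = -0.8655


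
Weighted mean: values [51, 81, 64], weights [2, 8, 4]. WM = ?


Numerator = 51*2 + 81*8 + 64*4 = 1006
Denominator = 2 + 8 + 4 = 14
WM = 1006/14 = 71.8571

WM = 71.8571


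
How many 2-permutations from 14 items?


P(14,2) = 14!/12!
= 87178291200/479001600
= 182

P(14,2) = 182


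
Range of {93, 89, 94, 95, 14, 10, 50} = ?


Max = 95, Min = 10
Range = 95 - 10 = 85

Range = 85


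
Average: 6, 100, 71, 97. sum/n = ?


Sum = 6 + 100 + 71 + 97 = 274
n = 4
Mean = 274/4 = 68.5000

Mean = 68.5000


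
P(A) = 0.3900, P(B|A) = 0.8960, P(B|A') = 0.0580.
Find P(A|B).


P(B) = P(B|A)*P(A) + P(B|A')*P(A')
= 0.8960*0.3900 + 0.0580*0.6100
= 0.349440 + 0.035380 = 0.384820
P(A|B) = 0.349440/0.384820 = 0.9081

P(A|B) = 0.9081


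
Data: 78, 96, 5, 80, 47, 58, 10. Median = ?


Sorted: 5, 10, 47, 58, 78, 80, 96
n = 7 (odd)
Middle value = 58

Median = 58


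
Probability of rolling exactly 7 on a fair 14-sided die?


Favorable outcomes (roll = 7): 1
Total outcomes = 14
P = 1/14 = 0.0714

P = 0.0714


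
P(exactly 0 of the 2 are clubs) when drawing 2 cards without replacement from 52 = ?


Hypergeometric: P(X=0) = C(13,0)·C(39,2) / C(52,2)
= 1 × 741 / 1326
= 741/1326 = 0.5588

P = 0.5588


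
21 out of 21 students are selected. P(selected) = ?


P = 21/21 = 1.0000

P = 1.0000


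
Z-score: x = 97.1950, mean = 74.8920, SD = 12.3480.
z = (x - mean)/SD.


z = (97.1950 - 74.8920)/12.3480
= 22.3030/12.3480
= 1.8062

z = 1.8062


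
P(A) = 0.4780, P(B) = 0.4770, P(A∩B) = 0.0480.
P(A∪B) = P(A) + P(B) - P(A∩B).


P(A∪B) = 0.4780 + 0.4770 - 0.0480
= 0.9550 - 0.0480
= 0.9070

P(A∪B) = 0.9070


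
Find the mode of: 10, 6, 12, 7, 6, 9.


Frequencies: 6:2, 7:1, 9:1, 10:1, 12:1
Max frequency = 2
Mode = 6

Mode = 6


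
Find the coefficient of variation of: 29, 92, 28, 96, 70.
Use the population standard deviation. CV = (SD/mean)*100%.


Mean = 63.0000
SD = 29.5296
CV = (29.5296/63.0000)*100 = 46.8725%

CV = 46.8725%


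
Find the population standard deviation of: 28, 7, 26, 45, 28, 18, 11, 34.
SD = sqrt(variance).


Mean = 24.6250
Variance = 133.4844
SD = sqrt(133.4844) = 11.5535

SD = 11.5535


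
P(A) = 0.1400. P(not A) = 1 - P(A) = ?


P(not A) = 1 - 0.1400 = 0.8600

P(not A) = 0.8600


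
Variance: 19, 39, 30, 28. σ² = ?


Mean = 29.0000
Squared deviations: 100.0000, 100.0000, 1.0000, 1.0000
Sum = 202.0000
Variance = 202.0000/4 = 50.5000

Variance = 50.5000


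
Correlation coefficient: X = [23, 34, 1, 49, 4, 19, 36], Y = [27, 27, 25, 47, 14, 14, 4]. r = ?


Mean X = 23.7143, Mean Y = 22.5714
SD X = 16.139696, SD Y = 12.726319
Cov = 83.734694
r = 83.734694/(16.139696*12.726319) = 0.4077

r = 0.4077


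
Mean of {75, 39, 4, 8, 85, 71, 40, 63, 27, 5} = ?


Sum = 75 + 39 + 4 + 8 + 85 + 71 + 40 + 63 + 27 + 5 = 417
n = 10
Mean = 417/10 = 41.7000

Mean = 41.7000


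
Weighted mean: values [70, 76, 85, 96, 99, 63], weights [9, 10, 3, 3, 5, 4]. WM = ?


Numerator = 70*9 + 76*10 + 85*3 + 96*3 + 99*5 + 63*4 = 2680
Denominator = 9 + 10 + 3 + 3 + 5 + 4 = 34
WM = 2680/34 = 78.8235

WM = 78.8235


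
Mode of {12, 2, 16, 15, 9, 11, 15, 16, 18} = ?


Frequencies: 2:1, 9:1, 11:1, 12:1, 15:2, 16:2, 18:1
Max frequency = 2
Mode = 15, 16

Mode = 15, 16


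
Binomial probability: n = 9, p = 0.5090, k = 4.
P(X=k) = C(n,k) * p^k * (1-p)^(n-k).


C(9,4) = 126
p^4 = 0.067123
(1-p)^5 = 0.028537
P = 126 * 0.067123 * 0.028537 = 0.2414

P(X=4) = 0.2414


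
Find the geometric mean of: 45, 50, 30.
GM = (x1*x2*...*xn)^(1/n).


Product = 45 × 50 × 30 = 67500
GM = 67500^(1/3) = 40.7163

GM = 40.7163


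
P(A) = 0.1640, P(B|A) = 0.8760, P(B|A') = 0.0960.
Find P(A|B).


P(B) = P(B|A)*P(A) + P(B|A')*P(A')
= 0.8760*0.1640 + 0.0960*0.8360
= 0.143664 + 0.080256 = 0.223920
P(A|B) = 0.143664/0.223920 = 0.6416

P(A|B) = 0.6416


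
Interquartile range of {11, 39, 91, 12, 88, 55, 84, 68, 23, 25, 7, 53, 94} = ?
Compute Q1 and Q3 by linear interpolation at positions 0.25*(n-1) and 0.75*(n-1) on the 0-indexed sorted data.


Sorted: 7, 11, 12, 23, 25, 39, 53, 55, 68, 84, 88, 91, 94
Q1 (25th %ile) = 23.0000
Q3 (75th %ile) = 84.0000
IQR = 84.0000 - 23.0000 = 61.0000

IQR = 61.0000


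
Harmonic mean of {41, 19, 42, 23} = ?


Sum of reciprocals = 1/41 + 1/19 + 1/42 + 1/23 = 0.144310
HM = 4/0.144310 = 27.7182

HM = 27.7182


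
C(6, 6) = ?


C(6,6) = 6!/(6! × 0!)
= 720/(720 × 1)
= 1

C(6,6) = 1


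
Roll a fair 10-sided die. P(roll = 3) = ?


Favorable outcomes (roll = 3): 1
Total outcomes = 10
P = 1/10 = 0.1000

P = 0.1000


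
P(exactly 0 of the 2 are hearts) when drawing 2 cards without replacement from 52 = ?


Hypergeometric: P(X=0) = C(13,0)·C(39,2) / C(52,2)
= 1 × 741 / 1326
= 741/1326 = 0.5588

P = 0.5588


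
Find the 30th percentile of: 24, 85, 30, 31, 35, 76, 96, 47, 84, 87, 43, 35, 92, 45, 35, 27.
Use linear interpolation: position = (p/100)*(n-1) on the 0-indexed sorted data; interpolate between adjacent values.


Sorted: 24, 27, 30, 31, 35, 35, 35, 43, 45, 47, 76, 84, 85, 87, 92, 96
n = 16
Index = 30/100 * 15 = 4.5000
Lower = data[4] = 35, Upper = data[5] = 35
P30 = 35 + 0.5000*(0) = 35.0000

P30 = 35.0000


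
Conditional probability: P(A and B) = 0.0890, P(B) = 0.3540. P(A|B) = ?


P(A|B) = 0.0890/0.3540 = 0.2514

P(A|B) = 0.2514


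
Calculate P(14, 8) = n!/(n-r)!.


P(14,8) = 14!/6!
= 87178291200/720
= 121080960

P(14,8) = 121080960


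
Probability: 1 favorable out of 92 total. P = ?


P = 1/92 = 0.0109

P = 0.0109


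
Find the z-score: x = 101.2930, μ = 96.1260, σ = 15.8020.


z = (101.2930 - 96.1260)/15.8020
= 5.1670/15.8020
= 0.3270

z = 0.3270


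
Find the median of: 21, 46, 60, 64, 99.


Sorted: 21, 46, 60, 64, 99
n = 5 (odd)
Middle value = 60

Median = 60


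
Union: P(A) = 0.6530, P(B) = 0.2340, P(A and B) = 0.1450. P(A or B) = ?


P(A∪B) = 0.6530 + 0.2340 - 0.1450
= 0.8870 - 0.1450
= 0.7420

P(A∪B) = 0.7420


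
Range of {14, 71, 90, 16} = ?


Max = 90, Min = 14
Range = 90 - 14 = 76

Range = 76


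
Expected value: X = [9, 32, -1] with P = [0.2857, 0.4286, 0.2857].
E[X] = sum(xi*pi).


E[X] = 9*0.2857 + 32*0.4286 - 1*0.2857
= 2.5713 + 13.7152 - 0.2857
= 16.0008

E[X] = 16.0008


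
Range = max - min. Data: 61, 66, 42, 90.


Max = 90, Min = 42
Range = 90 - 42 = 48

Range = 48


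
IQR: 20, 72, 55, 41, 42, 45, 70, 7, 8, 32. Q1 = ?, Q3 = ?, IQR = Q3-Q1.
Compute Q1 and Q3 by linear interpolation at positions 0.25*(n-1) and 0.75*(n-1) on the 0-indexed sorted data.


Sorted: 7, 8, 20, 32, 41, 42, 45, 55, 70, 72
Q1 (25th %ile) = 23.0000
Q3 (75th %ile) = 52.5000
IQR = 52.5000 - 23.0000 = 29.5000

IQR = 29.5000


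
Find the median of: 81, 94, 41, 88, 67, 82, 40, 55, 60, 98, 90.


Sorted: 40, 41, 55, 60, 67, 81, 82, 88, 90, 94, 98
n = 11 (odd)
Middle value = 81

Median = 81


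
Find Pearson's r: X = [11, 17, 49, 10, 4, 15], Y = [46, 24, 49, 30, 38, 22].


Mean X = 17.6667, Mean Y = 34.8333
SD X = 14.602131, SD Y = 10.334677
Cov = 67.444444
r = 67.444444/(14.602131*10.334677) = 0.4469

r = 0.4469


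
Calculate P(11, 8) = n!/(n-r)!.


P(11,8) = 11!/3!
= 39916800/6
= 6652800

P(11,8) = 6652800


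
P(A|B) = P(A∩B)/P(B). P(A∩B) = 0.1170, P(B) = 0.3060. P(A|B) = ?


P(A|B) = 0.1170/0.3060 = 0.3824

P(A|B) = 0.3824


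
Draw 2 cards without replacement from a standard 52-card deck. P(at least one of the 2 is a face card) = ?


P(at least one) = 1 - P(none)
P(none) = (40/52) × (39/51) = 0.588235
P(at least one) = 1 - 0.588235 = 0.4118

P = 0.4118
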